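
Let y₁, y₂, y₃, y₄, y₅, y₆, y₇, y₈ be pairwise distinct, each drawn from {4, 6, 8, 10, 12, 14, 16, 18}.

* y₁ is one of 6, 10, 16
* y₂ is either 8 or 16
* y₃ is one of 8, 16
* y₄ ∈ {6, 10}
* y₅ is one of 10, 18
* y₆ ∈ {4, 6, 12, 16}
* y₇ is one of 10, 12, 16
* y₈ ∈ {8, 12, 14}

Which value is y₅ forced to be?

Among the 8 variables, 4 fits only y₆ (and all 8 values in {4, 6, 8, 10, 12, 14, 16, 18} must be used), so y₆ = 4.
The 7 still-open variables together cover exactly {6, 8, 10, 12, 14, 16, 18} — 7 values for 7 variables — and 14 appears only in y₈'s list, so y₈ = 14.
The 6 still-open variables together cover exactly {6, 8, 10, 12, 16, 18} — 6 values for 6 variables — and 12 appears only in y₇'s list, so y₇ = 12.
Among the 5 still-open variables, 18 fits only y₅ (and all 5 values in {6, 8, 10, 16, 18} must be used), so y₅ = 18.

18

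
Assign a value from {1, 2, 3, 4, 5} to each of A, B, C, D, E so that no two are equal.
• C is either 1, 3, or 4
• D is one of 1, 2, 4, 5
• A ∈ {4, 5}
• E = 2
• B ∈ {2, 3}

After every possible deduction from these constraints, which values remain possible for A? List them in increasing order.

4, 5

E must be 2 (only option left). Remove 2 from B, D.
B must be 3 (only option left). So C can't be 3.
No further eliminations apply; A can still be any of 4, 5.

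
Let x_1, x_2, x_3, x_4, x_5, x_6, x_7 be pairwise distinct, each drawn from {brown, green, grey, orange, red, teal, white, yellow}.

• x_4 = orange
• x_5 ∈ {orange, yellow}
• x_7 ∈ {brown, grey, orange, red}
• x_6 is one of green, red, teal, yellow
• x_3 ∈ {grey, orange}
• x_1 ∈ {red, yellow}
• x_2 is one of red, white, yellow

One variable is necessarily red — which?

x_4 must be orange (only option left). Strike orange from x_3, x_5, x_7.
x_5 has just one choice, so x_5 = yellow. Eliminate yellow elsewhere: x_1, x_2, x_6.
So red goes to x_1.

x_1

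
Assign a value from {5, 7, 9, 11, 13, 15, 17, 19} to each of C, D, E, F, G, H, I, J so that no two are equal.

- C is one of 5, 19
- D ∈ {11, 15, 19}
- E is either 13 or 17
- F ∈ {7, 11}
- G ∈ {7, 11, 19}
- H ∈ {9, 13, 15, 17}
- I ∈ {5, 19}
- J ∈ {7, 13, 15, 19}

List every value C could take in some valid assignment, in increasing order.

5, 19

The 8 variables together cover exactly {5, 7, 9, 11, 13, 15, 17, 19} — 8 values for 8 variables — and 9 appears only in H's list, so H = 9.
The 7 still-open variables draw from only 7 values {5, 7, 11, 13, 15, 17, 19}, so each is used; only E can be 17, hence E = 17.
The 6 still-open variables together cover exactly {5, 7, 11, 13, 15, 19} — 6 values for 6 variables — and 13 appears only in J's list, so J = 13.
Among the 5 still-open variables, 15 fits only D (and all 5 values in {5, 7, 11, 15, 19} must be used), so D = 15.
C and I between them cover only {5, 19} — a naked pair. Remove those values from G.
No further eliminations apply; C can still be any of 5, 19.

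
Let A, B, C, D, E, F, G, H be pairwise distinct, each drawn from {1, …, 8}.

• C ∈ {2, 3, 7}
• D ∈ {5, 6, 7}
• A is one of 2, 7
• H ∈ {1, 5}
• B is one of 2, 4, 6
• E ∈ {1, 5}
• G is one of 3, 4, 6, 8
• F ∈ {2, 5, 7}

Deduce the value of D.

6

The 8 variables draw from only 8 values {1, 2, 3, 4, 5, 6, 7, 8}, so each is used; only G can be 8, hence G = 8.
The 7 still-open variables draw from only 7 values {1, 2, 3, 4, 5, 6, 7}, so each is used; only C can be 3, hence C = 3.
Among the 6 still-open variables, 4 fits only B (and all 6 values in {1, 2, 4, 5, 6, 7} must be used), so B = 4.
Among the 5 still-open variables, 6 fits only D (and all 5 values in {1, 2, 5, 6, 7} must be used), so D = 6.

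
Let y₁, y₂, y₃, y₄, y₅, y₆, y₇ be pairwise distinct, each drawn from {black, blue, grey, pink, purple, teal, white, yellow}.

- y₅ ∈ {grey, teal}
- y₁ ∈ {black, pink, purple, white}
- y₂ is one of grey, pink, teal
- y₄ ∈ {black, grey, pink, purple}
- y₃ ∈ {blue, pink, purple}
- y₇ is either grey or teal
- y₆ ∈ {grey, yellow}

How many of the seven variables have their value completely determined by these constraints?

y₅ and y₇ between them cover only {grey, teal} — a naked pair. Remove those values from y₂, y₄, y₆.
y₂ has just one choice, so y₂ = pink. Strike pink from y₁, y₃, y₄.
That leaves y₆ = yellow.
Determined: y₂=pink, y₆=yellow. The other variables each still have more than one consistent value. That makes 2.

2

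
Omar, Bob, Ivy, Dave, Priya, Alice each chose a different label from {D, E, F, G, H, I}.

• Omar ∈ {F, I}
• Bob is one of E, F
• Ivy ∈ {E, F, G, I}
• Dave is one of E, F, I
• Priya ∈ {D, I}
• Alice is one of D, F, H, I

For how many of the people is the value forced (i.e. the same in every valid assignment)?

3

The 6 variables draw from only 6 values {D, E, F, G, H, I}, so each is used; only Ivy can be G, hence Ivy = G.
The 5 still-open variables draw from only 5 values {D, E, F, H, I}, so each is used; only Alice can be H, hence Alice = H.
Among the 4 still-open variables, D fits only Priya (and all 4 values in {D, E, F, I} must be used), so Priya = D.
Determined: Ivy=G, Priya=D, Alice=H. The other people each still have more than one consistent value. That makes 3.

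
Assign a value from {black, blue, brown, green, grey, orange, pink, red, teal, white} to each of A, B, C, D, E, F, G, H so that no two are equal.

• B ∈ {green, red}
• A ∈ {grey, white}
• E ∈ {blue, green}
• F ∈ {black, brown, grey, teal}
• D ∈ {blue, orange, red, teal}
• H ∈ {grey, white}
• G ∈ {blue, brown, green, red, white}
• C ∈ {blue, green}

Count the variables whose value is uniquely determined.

The 2 variables A and H are confined to {grey, white}, which locks those values in; drop them from F, G.
The 2 variables C and E are confined to {blue, green}, which locks those values in; drop them from B, D, G.
B's domain is down to {red}, so B = red. Remove red from D, G.
G must be brown (only option left). Eliminate brown elsewhere: F.
Determined: B=red, G=brown. The other variables each still have more than one consistent value. That makes 2.

2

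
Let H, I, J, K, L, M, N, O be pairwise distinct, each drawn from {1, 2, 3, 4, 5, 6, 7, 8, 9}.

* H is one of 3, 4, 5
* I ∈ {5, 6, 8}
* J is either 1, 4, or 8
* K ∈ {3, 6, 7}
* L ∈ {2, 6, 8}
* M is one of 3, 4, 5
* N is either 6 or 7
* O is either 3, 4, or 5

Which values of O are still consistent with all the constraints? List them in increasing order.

The 8 variables draw from only 8 values {1, 2, 3, 4, 5, 6, 7, 8}, so each is used; only J can be 1, hence J = 1.
The 7 still-open variables draw from only 7 values {2, 3, 4, 5, 6, 7, 8}, so each is used; only L can be 2, hence L = 2.
Among the 6 still-open variables, 8 fits only I (and all 6 values in {3, 4, 5, 6, 7, 8} must be used), so I = 8.
H, M, O between them cover only {3, 4, 5} — a naked triple. Remove those values from K.
No further eliminations apply; O can still be any of 3, 4, 5.

3, 4, 5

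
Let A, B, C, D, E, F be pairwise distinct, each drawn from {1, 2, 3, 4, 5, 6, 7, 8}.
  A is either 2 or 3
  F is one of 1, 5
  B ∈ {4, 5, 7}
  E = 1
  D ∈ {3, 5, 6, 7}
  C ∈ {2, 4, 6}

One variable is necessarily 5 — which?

E has just one choice, so E = 1. Strike 1 from F.
So 5 goes to F.

F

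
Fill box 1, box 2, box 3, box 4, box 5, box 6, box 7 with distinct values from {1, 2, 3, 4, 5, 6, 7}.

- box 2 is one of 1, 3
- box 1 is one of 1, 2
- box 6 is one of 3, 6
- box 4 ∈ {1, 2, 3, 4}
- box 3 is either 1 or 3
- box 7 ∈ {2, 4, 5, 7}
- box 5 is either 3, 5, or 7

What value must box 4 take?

4

Among the 7 variables, 6 fits only box 6 (and all 7 values in {1, 2, 3, 4, 5, 6, 7} must be used), so box 6 = 6.
box 2 and box 3 between them cover only {1, 3} — a naked pair. Remove those values from box 1, box 4, box 5.
box 1 has just one choice, so box 1 = 2. Eliminate 2 elsewhere: box 4, box 7.
So box 4 = 4.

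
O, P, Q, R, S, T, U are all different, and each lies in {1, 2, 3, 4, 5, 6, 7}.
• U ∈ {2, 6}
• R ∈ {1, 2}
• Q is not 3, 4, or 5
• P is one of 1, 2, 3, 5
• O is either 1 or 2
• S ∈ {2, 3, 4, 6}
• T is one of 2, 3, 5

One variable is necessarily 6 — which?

U

The 7 variables together cover exactly {1, 2, 3, 4, 5, 6, 7} — 7 values for 7 variables — and 4 appears only in S's list, so S = 4.
The 6 still-open variables draw from only 6 values {1, 2, 3, 5, 6, 7}, so each is used; only Q can be 7, hence Q = 7.
The 5 still-open variables together cover exactly {1, 2, 3, 5, 6} — 5 values for 5 variables — and 6 appears only in U's list, so U = 6.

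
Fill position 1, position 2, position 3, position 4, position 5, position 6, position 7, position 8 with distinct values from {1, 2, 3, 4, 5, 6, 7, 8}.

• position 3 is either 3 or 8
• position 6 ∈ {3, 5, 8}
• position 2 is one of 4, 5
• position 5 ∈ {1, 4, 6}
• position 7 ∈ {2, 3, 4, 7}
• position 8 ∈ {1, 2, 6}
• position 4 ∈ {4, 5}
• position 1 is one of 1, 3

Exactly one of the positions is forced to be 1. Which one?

position 1

The 8 variables draw from only 8 values {1, 2, 3, 4, 5, 6, 7, 8}, so each is used; only position 7 can be 7, hence position 7 = 7.
The 7 still-open variables together cover exactly {1, 2, 3, 4, 5, 6, 8} — 7 values for 7 variables — and 2 appears only in position 8's list, so position 8 = 2.
The 6 still-open variables draw from only 6 values {1, 3, 4, 5, 6, 8}, so each is used; only position 5 can be 6, hence position 5 = 6.
The 5 still-open variables together cover exactly {1, 3, 4, 5, 8} — 5 values for 5 variables — and 1 appears only in position 1's list, so position 1 = 1.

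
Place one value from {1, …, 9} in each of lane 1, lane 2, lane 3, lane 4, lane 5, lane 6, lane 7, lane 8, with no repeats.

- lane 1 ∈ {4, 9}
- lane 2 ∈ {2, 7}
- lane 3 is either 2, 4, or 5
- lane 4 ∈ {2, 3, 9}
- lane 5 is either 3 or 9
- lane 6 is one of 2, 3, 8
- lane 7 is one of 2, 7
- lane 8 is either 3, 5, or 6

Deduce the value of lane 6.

8

The 8 variables draw from only 8 values {2, 3, 4, 5, 6, 7, 8, 9}, so each is used; only lane 8 can be 6, hence lane 8 = 6.
The 7 still-open variables together cover exactly {2, 3, 4, 5, 7, 8, 9} — 7 values for 7 variables — and 5 appears only in lane 3's list, so lane 3 = 5.
The 6 still-open variables draw from only 6 values {2, 3, 4, 7, 8, 9}, so each is used; only lane 1 can be 4, hence lane 1 = 4.
The 5 still-open variables together cover exactly {2, 3, 7, 8, 9} — 5 values for 5 variables — and 8 appears only in lane 6's list, so lane 6 = 8.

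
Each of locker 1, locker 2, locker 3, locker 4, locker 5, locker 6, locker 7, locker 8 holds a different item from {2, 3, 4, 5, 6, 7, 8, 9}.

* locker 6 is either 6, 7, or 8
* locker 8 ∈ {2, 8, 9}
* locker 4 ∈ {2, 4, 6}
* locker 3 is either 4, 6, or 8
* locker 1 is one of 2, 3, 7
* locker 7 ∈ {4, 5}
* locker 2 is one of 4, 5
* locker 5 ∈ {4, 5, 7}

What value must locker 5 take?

The 8 variables together cover exactly {2, 3, 4, 5, 6, 7, 8, 9} — 8 values for 8 variables — and 3 appears only in locker 1's list, so locker 1 = 3.
Among the 7 still-open variables, 9 fits only locker 8 (and all 7 values in {2, 4, 5, 6, 7, 8, 9} must be used), so locker 8 = 9.
The 6 still-open variables draw from only 6 values {2, 4, 5, 6, 7, 8}, so each is used; only locker 4 can be 2, hence locker 4 = 2.
locker 2 and locker 7 share exactly the 2 values {4, 5}; by pigeonhole those values go to them, so strike 4, 5 from locker 3, locker 5.
So locker 5 = 7.

7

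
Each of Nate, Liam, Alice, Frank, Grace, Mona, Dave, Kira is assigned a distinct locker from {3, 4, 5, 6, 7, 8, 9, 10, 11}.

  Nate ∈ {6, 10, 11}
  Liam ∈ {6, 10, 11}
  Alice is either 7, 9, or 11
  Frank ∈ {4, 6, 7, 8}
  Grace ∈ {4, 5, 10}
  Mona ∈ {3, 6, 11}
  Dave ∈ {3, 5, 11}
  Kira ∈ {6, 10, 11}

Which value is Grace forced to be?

Nate, Liam, Kira share exactly the 3 values {6, 10, 11}; by pigeonhole those values go to them, so strike 6, 10, 11 from Alice, Frank, Grace, Mona, Dave.
Mona has just one choice, so Mona = 3. Eliminate 3 elsewhere: Dave.
That leaves Dave = 5. Eliminate 5 elsewhere: Grace.
So Grace = 4.

4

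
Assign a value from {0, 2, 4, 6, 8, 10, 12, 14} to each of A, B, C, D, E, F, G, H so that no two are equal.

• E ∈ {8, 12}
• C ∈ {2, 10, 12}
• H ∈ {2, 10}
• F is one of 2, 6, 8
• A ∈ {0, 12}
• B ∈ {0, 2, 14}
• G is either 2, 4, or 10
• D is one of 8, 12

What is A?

The 8 variables together cover exactly {0, 2, 4, 6, 8, 10, 12, 14} — 8 values for 8 variables — and 4 appears only in G's list, so G = 4.
Among the 7 still-open variables, 6 fits only F (and all 7 values in {0, 2, 6, 8, 10, 12, 14} must be used), so F = 6.
The 6 still-open variables draw from only 6 values {0, 2, 8, 10, 12, 14}, so each is used; only B can be 14, hence B = 14.
The 5 still-open variables draw from only 5 values {0, 2, 8, 10, 12}, so each is used; only A can be 0, hence A = 0.

0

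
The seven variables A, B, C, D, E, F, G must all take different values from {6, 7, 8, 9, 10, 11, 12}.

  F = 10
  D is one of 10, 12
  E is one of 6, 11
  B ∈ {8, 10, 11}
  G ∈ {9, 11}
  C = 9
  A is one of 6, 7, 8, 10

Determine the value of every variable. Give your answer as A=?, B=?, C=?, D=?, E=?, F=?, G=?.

A=7, B=8, C=9, D=12, E=6, F=10, G=11

C's domain is down to {9}, so C = 9. Eliminate 9 elsewhere: G.
F must be 10 (only option left). Eliminate 10 elsewhere: A, B, D.
G must be 11 (only option left). Remove 11 from B, E.
That leaves B = 8. Strike 8 from A.
D's domain is down to {12}, so D = 12.
E has just one choice, so E = 6. So A can't be 6.
A's domain is down to {7}, so A = 7.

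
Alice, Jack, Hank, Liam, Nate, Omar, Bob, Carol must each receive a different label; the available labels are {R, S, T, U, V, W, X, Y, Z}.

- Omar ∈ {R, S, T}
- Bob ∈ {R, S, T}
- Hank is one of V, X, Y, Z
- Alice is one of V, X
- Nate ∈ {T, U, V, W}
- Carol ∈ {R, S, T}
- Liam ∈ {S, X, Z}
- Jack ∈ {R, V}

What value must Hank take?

Omar, Bob, Carol between them cover only {R, S, T} — a naked triple. Remove those values from Jack, Liam, Nate.
Jack has just one choice, so Jack = V. So Alice, Hank, Nate can't be V.
Alice's domain is down to {X}, so Alice = X. Remove X from Hank, Liam.
Liam has just one choice, so Liam = Z. Remove Z from Hank.
So Hank = Y.

Y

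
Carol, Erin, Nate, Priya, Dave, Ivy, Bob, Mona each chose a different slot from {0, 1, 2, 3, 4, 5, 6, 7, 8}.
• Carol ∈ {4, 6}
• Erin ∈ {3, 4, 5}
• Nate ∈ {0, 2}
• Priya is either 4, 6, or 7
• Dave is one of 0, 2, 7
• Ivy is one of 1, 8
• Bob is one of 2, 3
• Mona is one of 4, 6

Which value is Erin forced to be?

5

Carol and Mona between them cover only {4, 6} — a naked pair. Remove those values from Erin, Priya.
Priya has just one choice, so Priya = 7. Remove 7 from Dave.
Nate and Dave between them cover only {0, 2} — a naked pair. Remove those values from Bob.
Bob has just one choice, so Bob = 3. Remove 3 from Erin.
So Erin = 5.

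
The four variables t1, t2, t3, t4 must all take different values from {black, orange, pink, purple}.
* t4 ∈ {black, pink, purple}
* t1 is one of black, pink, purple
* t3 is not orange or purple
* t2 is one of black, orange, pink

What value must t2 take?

Among the 4 variables, orange fits only t2 (and all 4 values in {black, orange, pink, purple} must be used), so t2 = orange.

orange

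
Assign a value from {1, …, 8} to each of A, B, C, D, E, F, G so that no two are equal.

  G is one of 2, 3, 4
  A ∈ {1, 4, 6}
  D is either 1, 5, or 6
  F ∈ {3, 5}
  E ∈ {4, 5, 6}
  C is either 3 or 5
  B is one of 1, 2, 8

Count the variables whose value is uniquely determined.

Among the 7 variables, 8 fits only B (and all 7 values in {1, 2, 3, 4, 5, 6, 8} must be used), so B = 8.
The 6 still-open variables together cover exactly {1, 2, 3, 4, 5, 6} — 6 values for 6 variables — and 2 appears only in G's list, so G = 2.
The 2 variables C and F are confined to {3, 5}, which locks those values in; drop them from D, E.
Determined: B=8, G=2. The other variables each still have more than one consistent value. That makes 2.

2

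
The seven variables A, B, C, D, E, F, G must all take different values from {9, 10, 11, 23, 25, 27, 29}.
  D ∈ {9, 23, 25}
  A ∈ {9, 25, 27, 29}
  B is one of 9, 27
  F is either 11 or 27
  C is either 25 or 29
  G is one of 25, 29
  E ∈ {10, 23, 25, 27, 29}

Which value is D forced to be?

The 7 variables together cover exactly {9, 10, 11, 23, 25, 27, 29} — 7 values for 7 variables — and 10 appears only in E's list, so E = 10.
The 6 still-open variables together cover exactly {9, 11, 23, 25, 27, 29} — 6 values for 6 variables — and 11 appears only in F's list, so F = 11.
The 5 still-open variables together cover exactly {9, 23, 25, 27, 29} — 5 values for 5 variables — and 23 appears only in D's list, so D = 23.

23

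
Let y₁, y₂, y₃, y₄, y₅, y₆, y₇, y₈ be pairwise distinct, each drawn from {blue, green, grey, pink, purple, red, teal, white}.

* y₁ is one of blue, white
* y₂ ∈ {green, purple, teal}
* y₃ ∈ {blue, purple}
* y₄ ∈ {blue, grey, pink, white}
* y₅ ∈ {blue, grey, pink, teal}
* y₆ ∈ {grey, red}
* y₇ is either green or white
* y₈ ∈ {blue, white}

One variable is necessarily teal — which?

The 8 variables together cover exactly {blue, green, grey, pink, purple, red, teal, white} — 8 values for 8 variables — and red appears only in y₆'s list, so y₆ = red.
y₁ and y₈ between them cover only {blue, white} — a naked pair. Remove those values from y₃, y₄, y₅, y₇.
y₃'s domain is down to {purple}, so y₃ = purple. Remove purple from y₂.
That leaves y₇ = green. Eliminate green elsewhere: y₂.
So teal goes to y₂.

y₂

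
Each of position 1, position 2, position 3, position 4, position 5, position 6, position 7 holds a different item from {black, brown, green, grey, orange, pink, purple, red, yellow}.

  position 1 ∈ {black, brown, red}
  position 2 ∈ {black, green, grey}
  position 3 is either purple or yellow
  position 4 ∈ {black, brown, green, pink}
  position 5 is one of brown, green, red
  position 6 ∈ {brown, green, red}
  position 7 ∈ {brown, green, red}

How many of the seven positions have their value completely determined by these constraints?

3

The 3 variables position 5, position 6, position 7 are confined to {brown, green, red}, which locks those values in; drop them from position 1, position 2, position 4.
position 1 has just one choice, so position 1 = black. Strike black from position 2, position 4.
position 2 has just one choice, so position 2 = grey.
position 4 must be pink (only option left).
Determined: position 1=black, position 2=grey, position 4=pink. The other positions each still have more than one consistent value. That makes 3.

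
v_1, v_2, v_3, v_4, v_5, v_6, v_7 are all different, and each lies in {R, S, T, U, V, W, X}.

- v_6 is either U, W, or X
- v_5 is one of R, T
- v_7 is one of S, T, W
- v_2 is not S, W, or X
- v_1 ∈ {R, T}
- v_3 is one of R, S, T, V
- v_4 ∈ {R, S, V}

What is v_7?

W

Among the 7 variables, X fits only v_6 (and all 7 values in {R, S, T, U, V, W, X} must be used), so v_6 = X.
The 6 still-open variables together cover exactly {R, S, T, U, V, W} — 6 values for 6 variables — and U appears only in v_2's list, so v_2 = U.
The 5 still-open variables together cover exactly {R, S, T, V, W} — 5 values for 5 variables — and W appears only in v_7's list, so v_7 = W.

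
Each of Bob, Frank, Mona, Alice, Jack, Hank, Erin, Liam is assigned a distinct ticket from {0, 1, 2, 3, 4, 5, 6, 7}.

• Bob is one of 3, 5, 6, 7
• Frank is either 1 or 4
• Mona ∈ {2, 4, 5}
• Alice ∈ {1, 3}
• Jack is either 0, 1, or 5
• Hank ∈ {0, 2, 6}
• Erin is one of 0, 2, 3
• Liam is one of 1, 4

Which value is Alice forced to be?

The 8 variables together cover exactly {0, 1, 2, 3, 4, 5, 6, 7} — 8 values for 8 variables — and 7 appears only in Bob's list, so Bob = 7.
The 7 still-open variables draw from only 7 values {0, 1, 2, 3, 4, 5, 6}, so each is used; only Hank can be 6, hence Hank = 6.
The 2 variables Frank and Liam are confined to {1, 4}, which locks those values in; drop them from Mona, Alice, Jack.
So Alice = 3.

3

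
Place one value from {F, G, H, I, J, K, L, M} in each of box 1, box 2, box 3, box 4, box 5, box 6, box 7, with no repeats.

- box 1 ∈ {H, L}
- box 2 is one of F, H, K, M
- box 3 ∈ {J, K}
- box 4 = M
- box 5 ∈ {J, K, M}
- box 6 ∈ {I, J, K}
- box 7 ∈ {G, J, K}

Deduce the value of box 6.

I

box 4's domain is down to {M}, so box 4 = M. Eliminate M elsewhere: box 2, box 5.
The 2 variables box 3 and box 5 are confined to {J, K}, which locks those values in; drop them from box 2, box 6, box 7.
So box 6 = I.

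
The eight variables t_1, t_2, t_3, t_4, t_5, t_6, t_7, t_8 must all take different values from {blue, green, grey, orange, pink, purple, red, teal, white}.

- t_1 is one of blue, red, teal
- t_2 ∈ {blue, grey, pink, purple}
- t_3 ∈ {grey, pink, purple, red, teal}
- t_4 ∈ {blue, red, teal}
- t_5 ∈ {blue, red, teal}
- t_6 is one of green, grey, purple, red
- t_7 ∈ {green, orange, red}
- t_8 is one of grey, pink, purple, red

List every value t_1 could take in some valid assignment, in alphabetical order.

blue, red, teal

The 8 variables together cover exactly {blue, green, grey, orange, pink, purple, red, teal} — 8 values for 8 variables — and orange appears only in t_7's list, so t_7 = orange.
Among the 7 still-open variables, green fits only t_6 (and all 7 values in {blue, green, grey, pink, purple, red, teal} must be used), so t_6 = green.
t_1, t_4, t_5 share exactly the 3 values {blue, red, teal}; by pigeonhole those values go to them, so strike blue, red, teal from t_2, t_3, t_8.
No further eliminations apply; t_1 can still be any of blue, red, teal.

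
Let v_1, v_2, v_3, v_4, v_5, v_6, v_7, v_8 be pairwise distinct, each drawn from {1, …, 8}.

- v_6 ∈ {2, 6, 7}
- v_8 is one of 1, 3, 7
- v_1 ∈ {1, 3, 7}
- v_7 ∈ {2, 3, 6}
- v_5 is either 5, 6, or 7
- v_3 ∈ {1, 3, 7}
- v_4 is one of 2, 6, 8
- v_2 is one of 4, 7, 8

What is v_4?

The 8 variables together cover exactly {1, 2, 3, 4, 5, 6, 7, 8} — 8 values for 8 variables — and 4 appears only in v_2's list, so v_2 = 4.
The 7 still-open variables together cover exactly {1, 2, 3, 5, 6, 7, 8} — 7 values for 7 variables — and 5 appears only in v_5's list, so v_5 = 5.
The 6 still-open variables together cover exactly {1, 2, 3, 6, 7, 8} — 6 values for 6 variables — and 8 appears only in v_4's list, so v_4 = 8.

8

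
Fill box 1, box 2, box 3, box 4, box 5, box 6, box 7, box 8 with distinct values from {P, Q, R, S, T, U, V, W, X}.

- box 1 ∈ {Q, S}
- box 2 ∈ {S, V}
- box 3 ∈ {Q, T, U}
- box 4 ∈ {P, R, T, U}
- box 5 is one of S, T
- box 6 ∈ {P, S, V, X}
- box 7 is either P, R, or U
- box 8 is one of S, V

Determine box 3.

U

The 8 variables together cover exactly {P, Q, R, S, T, U, V, X} — 8 values for 8 variables — and X appears only in box 6's list, so box 6 = X.
The 2 variables box 2 and box 8 are confined to {S, V}, which locks those values in; drop them from box 1, box 5.
box 1's domain is down to {Q}, so box 1 = Q. Remove Q from box 3.
box 5 has just one choice, so box 5 = T. Eliminate T elsewhere: box 3, box 4.
So box 3 = U.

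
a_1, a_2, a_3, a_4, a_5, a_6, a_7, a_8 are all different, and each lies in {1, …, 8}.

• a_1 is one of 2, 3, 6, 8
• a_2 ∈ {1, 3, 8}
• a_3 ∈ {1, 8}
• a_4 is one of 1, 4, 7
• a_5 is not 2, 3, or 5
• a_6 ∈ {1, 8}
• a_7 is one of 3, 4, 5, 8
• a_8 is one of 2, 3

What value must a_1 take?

Among the 8 variables, 5 fits only a_7 (and all 8 values in {1, 2, 3, 4, 5, 6, 7, 8} must be used), so a_7 = 5.
a_3 and a_6 between them cover only {1, 8} — a naked pair. Remove those values from a_1, a_2, a_4, a_5.
a_2 has just one choice, so a_2 = 3. Eliminate 3 elsewhere: a_1, a_8.
a_8 has just one choice, so a_8 = 2. Strike 2 from a_1.
So a_1 = 6.

6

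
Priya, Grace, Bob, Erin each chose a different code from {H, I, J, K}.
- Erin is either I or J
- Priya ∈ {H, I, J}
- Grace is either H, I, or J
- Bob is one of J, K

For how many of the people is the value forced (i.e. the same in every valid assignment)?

Among the 4 variables, K fits only Bob (and all 4 values in {H, I, J, K} must be used), so Bob = K.
Determined: Bob=K. The other people each still have more than one consistent value. That makes 1.

1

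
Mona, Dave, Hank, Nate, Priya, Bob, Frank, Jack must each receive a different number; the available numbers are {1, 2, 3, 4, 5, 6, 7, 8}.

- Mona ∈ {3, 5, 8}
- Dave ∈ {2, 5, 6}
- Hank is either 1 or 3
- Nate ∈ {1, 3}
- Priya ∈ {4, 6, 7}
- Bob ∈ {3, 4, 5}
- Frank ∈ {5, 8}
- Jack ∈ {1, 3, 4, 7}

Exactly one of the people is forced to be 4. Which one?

The 8 variables draw from only 8 values {1, 2, 3, 4, 5, 6, 7, 8}, so each is used; only Dave can be 2, hence Dave = 2.
Among the 7 still-open variables, 6 fits only Priya (and all 7 values in {1, 3, 4, 5, 6, 7, 8} must be used), so Priya = 6.
The 6 still-open variables draw from only 6 values {1, 3, 4, 5, 7, 8}, so each is used; only Jack can be 7, hence Jack = 7.
The 5 still-open variables together cover exactly {1, 3, 4, 5, 8} — 5 values for 5 variables — and 4 appears only in Bob's list, so Bob = 4.

Bob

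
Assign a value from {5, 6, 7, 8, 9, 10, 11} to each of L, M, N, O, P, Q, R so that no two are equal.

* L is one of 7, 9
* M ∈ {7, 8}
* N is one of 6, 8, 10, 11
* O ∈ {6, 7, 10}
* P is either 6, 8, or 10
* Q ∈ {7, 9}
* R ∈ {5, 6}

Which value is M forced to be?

8

The 7 variables draw from only 7 values {5, 6, 7, 8, 9, 10, 11}, so each is used; only R can be 5, hence R = 5.
The 6 still-open variables together cover exactly {6, 7, 8, 9, 10, 11} — 6 values for 6 variables — and 11 appears only in N's list, so N = 11.
L and Q between them cover only {7, 9} — a naked pair. Remove those values from M, O.
So M = 8.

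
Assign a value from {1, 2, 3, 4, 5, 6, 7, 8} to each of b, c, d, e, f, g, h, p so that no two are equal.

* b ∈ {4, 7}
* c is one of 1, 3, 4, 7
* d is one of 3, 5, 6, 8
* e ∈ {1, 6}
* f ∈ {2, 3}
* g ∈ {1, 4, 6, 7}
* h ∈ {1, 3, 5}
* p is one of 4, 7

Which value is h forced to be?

5

The 8 variables draw from only 8 values {1, 2, 3, 4, 5, 6, 7, 8}, so each is used; only f can be 2, hence f = 2.
The 7 still-open variables together cover exactly {1, 3, 4, 5, 6, 7, 8} — 7 values for 7 variables — and 8 appears only in d's list, so d = 8.
The 6 still-open variables draw from only 6 values {1, 3, 4, 5, 6, 7}, so each is used; only h can be 5, hence h = 5.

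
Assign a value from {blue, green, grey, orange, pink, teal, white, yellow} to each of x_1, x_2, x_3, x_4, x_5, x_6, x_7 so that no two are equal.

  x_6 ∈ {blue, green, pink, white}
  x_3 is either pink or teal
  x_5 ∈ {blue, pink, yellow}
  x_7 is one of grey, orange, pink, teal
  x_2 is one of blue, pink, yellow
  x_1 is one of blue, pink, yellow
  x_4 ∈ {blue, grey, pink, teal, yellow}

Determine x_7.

x_1, x_2, x_5 between them cover only {blue, pink, yellow} — a naked triple. Remove those values from x_3, x_4, x_6, x_7.
That leaves x_3 = teal. Eliminate teal elsewhere: x_4, x_7.
x_4's domain is down to {grey}, so x_4 = grey. Eliminate grey elsewhere: x_7.
So x_7 = orange.

orange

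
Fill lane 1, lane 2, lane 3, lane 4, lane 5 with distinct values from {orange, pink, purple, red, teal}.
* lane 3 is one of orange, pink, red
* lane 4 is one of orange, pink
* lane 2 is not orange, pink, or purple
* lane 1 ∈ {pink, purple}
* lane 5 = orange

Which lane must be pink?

lane 5's domain is down to {orange}, so lane 5 = orange. Eliminate orange elsewhere: lane 3, lane 4.
So pink goes to lane 4.

lane 4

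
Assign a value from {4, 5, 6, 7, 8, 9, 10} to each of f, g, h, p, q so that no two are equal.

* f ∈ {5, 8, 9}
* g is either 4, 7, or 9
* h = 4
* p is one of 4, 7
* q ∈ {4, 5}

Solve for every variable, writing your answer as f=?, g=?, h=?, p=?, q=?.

f=8, g=9, h=4, p=7, q=5

h must be 4 (only option left). Remove 4 from g, p, q.
p's domain is down to {7}, so p = 7. Strike 7 from g.
q has just one choice, so q = 5. So f can't be 5.
g must be 9 (only option left). Strike 9 from f.
That leaves f = 8.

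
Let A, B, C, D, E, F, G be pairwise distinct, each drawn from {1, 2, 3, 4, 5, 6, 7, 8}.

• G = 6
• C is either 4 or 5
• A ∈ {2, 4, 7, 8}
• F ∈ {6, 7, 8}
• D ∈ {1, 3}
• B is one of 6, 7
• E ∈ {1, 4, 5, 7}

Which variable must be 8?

F

G's domain is down to {6}, so G = 6. Eliminate 6 elsewhere: B, F.
B must be 7 (only option left). Strike 7 from A, E, F.
So 8 goes to F.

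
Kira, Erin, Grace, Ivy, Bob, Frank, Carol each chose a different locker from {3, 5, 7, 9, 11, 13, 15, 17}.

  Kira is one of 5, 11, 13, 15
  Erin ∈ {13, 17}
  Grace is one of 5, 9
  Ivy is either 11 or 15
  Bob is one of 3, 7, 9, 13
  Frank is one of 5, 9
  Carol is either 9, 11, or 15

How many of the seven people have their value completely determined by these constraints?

2

Grace and Frank share exactly the 2 values {5, 9}; by pigeonhole those values go to them, so strike 5, 9 from Kira, Bob, Carol.
The 2 variables Ivy and Carol are confined to {11, 15}, which locks those values in; drop them from Kira.
That leaves Kira = 13. Strike 13 from Erin, Bob.
That leaves Erin = 17.
Determined: Kira=13, Erin=17. The other people each still have more than one consistent value. That makes 2.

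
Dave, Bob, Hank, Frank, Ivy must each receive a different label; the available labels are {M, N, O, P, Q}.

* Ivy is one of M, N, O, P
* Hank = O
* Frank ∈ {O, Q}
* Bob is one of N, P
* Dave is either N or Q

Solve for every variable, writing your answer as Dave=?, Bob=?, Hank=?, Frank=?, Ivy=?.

Dave=N, Bob=P, Hank=O, Frank=Q, Ivy=M

Hank has just one choice, so Hank = O. So Frank, Ivy can't be O.
Frank must be Q (only option left). Eliminate Q elsewhere: Dave.
Dave has just one choice, so Dave = N. Remove N from Bob, Ivy.
Bob's domain is down to {P}, so Bob = P. Strike P from Ivy.
Ivy has just one choice, so Ivy = M.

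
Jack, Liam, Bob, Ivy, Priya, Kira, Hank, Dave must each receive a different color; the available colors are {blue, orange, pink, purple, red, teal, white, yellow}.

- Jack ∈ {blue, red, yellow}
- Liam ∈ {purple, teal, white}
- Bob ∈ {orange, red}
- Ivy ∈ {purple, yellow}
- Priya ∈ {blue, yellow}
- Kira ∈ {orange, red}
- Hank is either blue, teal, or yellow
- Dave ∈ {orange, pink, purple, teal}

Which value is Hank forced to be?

teal

Among the 8 variables, pink fits only Dave (and all 8 values in {blue, orange, pink, purple, red, teal, white, yellow} must be used), so Dave = pink.
Among the 7 still-open variables, white fits only Liam (and all 7 values in {blue, orange, purple, red, teal, white, yellow} must be used), so Liam = white.
The 6 still-open variables draw from only 6 values {blue, orange, purple, red, teal, yellow}, so each is used; only Ivy can be purple, hence Ivy = purple.
The 5 still-open variables together cover exactly {blue, orange, red, teal, yellow} — 5 values for 5 variables — and teal appears only in Hank's list, so Hank = teal.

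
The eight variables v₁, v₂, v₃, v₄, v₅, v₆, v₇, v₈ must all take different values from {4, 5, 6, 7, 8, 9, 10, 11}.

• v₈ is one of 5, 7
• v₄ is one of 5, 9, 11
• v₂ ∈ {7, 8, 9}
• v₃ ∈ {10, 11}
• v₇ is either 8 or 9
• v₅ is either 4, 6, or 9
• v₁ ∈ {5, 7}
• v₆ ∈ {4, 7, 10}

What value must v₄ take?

The 8 variables draw from only 8 values {4, 5, 6, 7, 8, 9, 10, 11}, so each is used; only v₅ can be 6, hence v₅ = 6.
The 7 still-open variables together cover exactly {4, 5, 7, 8, 9, 10, 11} — 7 values for 7 variables — and 4 appears only in v₆'s list, so v₆ = 4.
The 6 still-open variables together cover exactly {5, 7, 8, 9, 10, 11} — 6 values for 6 variables — and 10 appears only in v₃'s list, so v₃ = 10.
The 5 still-open variables together cover exactly {5, 7, 8, 9, 11} — 5 values for 5 variables — and 11 appears only in v₄'s list, so v₄ = 11.

11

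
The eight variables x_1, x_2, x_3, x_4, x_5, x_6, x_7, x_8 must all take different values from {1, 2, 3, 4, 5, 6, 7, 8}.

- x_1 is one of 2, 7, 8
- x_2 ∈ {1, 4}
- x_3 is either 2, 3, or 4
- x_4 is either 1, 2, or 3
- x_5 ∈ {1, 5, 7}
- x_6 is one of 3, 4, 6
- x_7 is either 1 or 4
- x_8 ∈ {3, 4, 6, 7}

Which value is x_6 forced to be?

6

The 8 variables together cover exactly {1, 2, 3, 4, 5, 6, 7, 8} — 8 values for 8 variables — and 5 appears only in x_5's list, so x_5 = 5.
The 7 still-open variables draw from only 7 values {1, 2, 3, 4, 6, 7, 8}, so each is used; only x_1 can be 8, hence x_1 = 8.
The 6 still-open variables draw from only 6 values {1, 2, 3, 4, 6, 7}, so each is used; only x_8 can be 7, hence x_8 = 7.
Among the 5 still-open variables, 6 fits only x_6 (and all 5 values in {1, 2, 3, 4, 6} must be used), so x_6 = 6.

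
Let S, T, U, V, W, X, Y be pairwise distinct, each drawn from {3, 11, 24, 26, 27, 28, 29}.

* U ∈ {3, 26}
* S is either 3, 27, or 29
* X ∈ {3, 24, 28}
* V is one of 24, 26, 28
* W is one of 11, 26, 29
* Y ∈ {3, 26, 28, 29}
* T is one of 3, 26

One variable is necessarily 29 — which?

Y

The 7 variables together cover exactly {3, 11, 24, 26, 27, 28, 29} — 7 values for 7 variables — and 11 appears only in W's list, so W = 11.
The 6 still-open variables draw from only 6 values {3, 24, 26, 27, 28, 29}, so each is used; only S can be 27, hence S = 27.
The 5 still-open variables draw from only 5 values {3, 24, 26, 28, 29}, so each is used; only Y can be 29, hence Y = 29.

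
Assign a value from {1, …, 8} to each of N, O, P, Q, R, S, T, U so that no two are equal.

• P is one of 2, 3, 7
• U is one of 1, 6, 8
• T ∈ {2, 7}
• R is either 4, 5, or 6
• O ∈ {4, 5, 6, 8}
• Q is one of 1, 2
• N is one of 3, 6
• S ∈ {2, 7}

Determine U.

The 2 variables S and T are confined to {2, 7}, which locks those values in; drop them from P, Q.
That leaves P = 3. Strike 3 from N.
Q must be 1 (only option left). Eliminate 1 elsewhere: U.
N has just one choice, so N = 6. Remove 6 from O, R, U.
So U = 8.

8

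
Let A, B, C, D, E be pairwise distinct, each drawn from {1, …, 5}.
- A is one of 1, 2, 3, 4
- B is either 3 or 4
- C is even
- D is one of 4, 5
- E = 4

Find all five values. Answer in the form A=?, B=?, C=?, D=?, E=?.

A=1, B=3, C=2, D=5, E=4

E has just one choice, so E = 4. Eliminate 4 elsewhere: A, B, C, D.
That leaves B = 3. Strike 3 from A.
C must be 2 (only option left). Eliminate 2 elsewhere: A.
D must be 5 (only option left).
A must be 1 (only option left).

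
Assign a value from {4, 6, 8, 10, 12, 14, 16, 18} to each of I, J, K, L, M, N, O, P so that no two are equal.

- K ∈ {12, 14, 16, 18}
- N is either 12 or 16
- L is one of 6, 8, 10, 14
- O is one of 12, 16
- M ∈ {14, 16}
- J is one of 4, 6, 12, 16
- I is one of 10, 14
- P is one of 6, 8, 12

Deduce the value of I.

Among the 8 variables, 4 fits only J (and all 8 values in {4, 6, 8, 10, 12, 14, 16, 18} must be used), so J = 4.
The 7 still-open variables together cover exactly {6, 8, 10, 12, 14, 16, 18} — 7 values for 7 variables — and 18 appears only in K's list, so K = 18.
N and O share exactly the 2 values {12, 16}; by pigeonhole those values go to them, so strike 12, 16 from M, P.
That leaves M = 14. So I, L can't be 14.
So I = 10.

10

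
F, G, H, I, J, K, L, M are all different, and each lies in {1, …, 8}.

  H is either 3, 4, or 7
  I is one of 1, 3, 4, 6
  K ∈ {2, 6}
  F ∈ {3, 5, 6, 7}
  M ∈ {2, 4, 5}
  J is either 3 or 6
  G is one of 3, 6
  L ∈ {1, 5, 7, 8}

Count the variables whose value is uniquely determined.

Among the 8 variables, 8 fits only L (and all 8 values in {1, 2, 3, 4, 5, 6, 7, 8} must be used), so L = 8.
The 7 still-open variables together cover exactly {1, 2, 3, 4, 5, 6, 7} — 7 values for 7 variables — and 1 appears only in I's list, so I = 1.
G and J between them cover only {3, 6} — a naked pair. Remove those values from F, H, K.
K must be 2 (only option left). So M can't be 2.
Determined: I=1, K=2, L=8. The other variables each still have more than one consistent value. That makes 3.

3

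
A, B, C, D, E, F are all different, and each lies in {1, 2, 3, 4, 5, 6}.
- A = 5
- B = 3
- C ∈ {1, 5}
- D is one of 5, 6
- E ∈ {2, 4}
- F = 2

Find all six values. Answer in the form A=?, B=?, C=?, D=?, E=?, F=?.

A=5, B=3, C=1, D=6, E=4, F=2

A has just one choice, so A = 5. Strike 5 from C, D.
That leaves B = 3.
C's domain is down to {1}, so C = 1.
D must be 6 (only option left).
That leaves F = 2. Strike 2 from E.
That leaves E = 4.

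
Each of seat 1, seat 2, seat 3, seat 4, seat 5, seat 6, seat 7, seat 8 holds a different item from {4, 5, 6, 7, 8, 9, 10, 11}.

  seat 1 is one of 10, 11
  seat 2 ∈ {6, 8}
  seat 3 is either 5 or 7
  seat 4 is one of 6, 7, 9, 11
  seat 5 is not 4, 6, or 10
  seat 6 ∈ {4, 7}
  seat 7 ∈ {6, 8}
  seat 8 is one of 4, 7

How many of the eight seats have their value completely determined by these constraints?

2

Among the 8 variables, 10 fits only seat 1 (and all 8 values in {4, 5, 6, 7, 8, 9, 10, 11} must be used), so seat 1 = 10.
seat 2 and seat 7 between them cover only {6, 8} — a naked pair. Remove those values from seat 4, seat 5.
seat 6 and seat 8 share exactly the 2 values {4, 7}; by pigeonhole those values go to them, so strike 4, 7 from seat 3, seat 4, seat 5.
seat 3 has just one choice, so seat 3 = 5. So seat 5 can't be 5.
Determined: seat 1=10, seat 3=5. The other seats each still have more than one consistent value. That makes 2.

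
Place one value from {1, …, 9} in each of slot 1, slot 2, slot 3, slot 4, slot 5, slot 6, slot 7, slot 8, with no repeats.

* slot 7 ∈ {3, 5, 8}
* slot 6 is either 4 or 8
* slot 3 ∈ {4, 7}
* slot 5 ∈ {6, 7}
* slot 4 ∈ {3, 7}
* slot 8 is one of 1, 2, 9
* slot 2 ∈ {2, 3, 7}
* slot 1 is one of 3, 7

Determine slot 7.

slot 1 and slot 4 between them cover only {3, 7} — a naked pair. Remove those values from slot 2, slot 3, slot 5, slot 7.
That leaves slot 2 = 2. Strike 2 from slot 8.
slot 3 must be 4 (only option left). So slot 6 can't be 4.
slot 5 must be 6 (only option left).
slot 6 must be 8 (only option left). So slot 7 can't be 8.
So slot 7 = 5.

5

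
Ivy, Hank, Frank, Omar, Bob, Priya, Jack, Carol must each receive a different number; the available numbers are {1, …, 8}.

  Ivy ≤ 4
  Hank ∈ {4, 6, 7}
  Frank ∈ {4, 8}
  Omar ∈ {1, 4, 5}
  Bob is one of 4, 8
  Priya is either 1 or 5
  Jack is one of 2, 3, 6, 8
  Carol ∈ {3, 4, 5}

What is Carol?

The 8 variables together cover exactly {1, 2, 3, 4, 5, 6, 7, 8} — 8 values for 8 variables — and 7 appears only in Hank's list, so Hank = 7.
The 7 still-open variables together cover exactly {1, 2, 3, 4, 5, 6, 8} — 7 values for 7 variables — and 6 appears only in Jack's list, so Jack = 6.
The 6 still-open variables draw from only 6 values {1, 2, 3, 4, 5, 8}, so each is used; only Ivy can be 2, hence Ivy = 2.
The 5 still-open variables together cover exactly {1, 3, 4, 5, 8} — 5 values for 5 variables — and 3 appears only in Carol's list, so Carol = 3.

3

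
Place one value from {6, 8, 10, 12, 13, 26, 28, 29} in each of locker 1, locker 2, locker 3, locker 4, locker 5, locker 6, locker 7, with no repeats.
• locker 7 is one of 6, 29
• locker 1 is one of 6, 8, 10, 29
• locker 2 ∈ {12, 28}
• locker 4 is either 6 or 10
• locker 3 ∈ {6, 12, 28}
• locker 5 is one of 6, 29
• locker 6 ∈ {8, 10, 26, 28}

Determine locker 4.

Among the 7 variables, 26 fits only locker 6 (and all 7 values in {6, 8, 10, 12, 26, 28, 29} must be used), so locker 6 = 26.
The 6 still-open variables together cover exactly {6, 8, 10, 12, 28, 29} — 6 values for 6 variables — and 8 appears only in locker 1's list, so locker 1 = 8.
The 5 still-open variables together cover exactly {6, 10, 12, 28, 29} — 5 values for 5 variables — and 10 appears only in locker 4's list, so locker 4 = 10.

10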